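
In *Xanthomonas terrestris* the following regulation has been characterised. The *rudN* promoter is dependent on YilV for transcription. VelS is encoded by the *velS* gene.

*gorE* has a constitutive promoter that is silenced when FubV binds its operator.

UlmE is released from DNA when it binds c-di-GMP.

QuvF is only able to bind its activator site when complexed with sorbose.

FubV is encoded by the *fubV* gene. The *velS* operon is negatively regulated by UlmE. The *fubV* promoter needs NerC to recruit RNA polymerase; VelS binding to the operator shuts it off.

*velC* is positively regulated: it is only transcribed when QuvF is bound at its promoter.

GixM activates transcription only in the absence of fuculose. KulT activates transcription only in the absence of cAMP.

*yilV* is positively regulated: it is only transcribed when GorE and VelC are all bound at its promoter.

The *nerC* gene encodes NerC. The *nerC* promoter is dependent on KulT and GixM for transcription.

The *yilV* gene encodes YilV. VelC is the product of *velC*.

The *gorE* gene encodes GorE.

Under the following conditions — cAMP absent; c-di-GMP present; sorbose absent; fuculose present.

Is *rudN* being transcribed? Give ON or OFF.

cAMP is absent, so KulT is active.
Fuculose is present, so GixM is inactive.
Required activator GixM is absent, so *nerC* is not transcribed.
So NerC is not produced.
c-di-GMP is present, so UlmE is inactive.
With no repressor bound, *velS* is transcribed.
So VelS is produced and active.
With repressor VelS bound, *fubV* is not transcribed.
So FubV is not produced.
With no repressor bound, *gorE* is transcribed.
So GorE is produced and active.
Sorbose is absent, so QuvF is inactive.
Required activator QuvF is absent, so *velC* is not transcribed.
So VelC is not produced.
Required activator VelC is absent, so *yilV* is not transcribed.
So YilV is not produced.
Required activator YilV is absent, so *rudN* is not transcribed.

OFF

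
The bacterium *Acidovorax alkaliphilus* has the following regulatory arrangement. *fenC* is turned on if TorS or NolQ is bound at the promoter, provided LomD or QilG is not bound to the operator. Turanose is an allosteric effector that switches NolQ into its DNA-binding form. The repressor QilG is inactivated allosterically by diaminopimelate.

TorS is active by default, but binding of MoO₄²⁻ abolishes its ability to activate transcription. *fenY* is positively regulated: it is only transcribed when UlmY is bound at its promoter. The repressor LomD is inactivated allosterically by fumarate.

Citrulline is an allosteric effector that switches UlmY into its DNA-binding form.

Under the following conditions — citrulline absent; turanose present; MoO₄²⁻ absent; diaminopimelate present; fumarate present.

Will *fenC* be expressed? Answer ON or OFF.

ON

Fumarate is present, so LomD is inactive.
MoO₄²⁻ is absent, so TorS is active.
Diaminopimelate is present, so QilG is inactive.
Turanose is present, so NolQ is active.
Activator TorS is present, so *fenC* is transcribed.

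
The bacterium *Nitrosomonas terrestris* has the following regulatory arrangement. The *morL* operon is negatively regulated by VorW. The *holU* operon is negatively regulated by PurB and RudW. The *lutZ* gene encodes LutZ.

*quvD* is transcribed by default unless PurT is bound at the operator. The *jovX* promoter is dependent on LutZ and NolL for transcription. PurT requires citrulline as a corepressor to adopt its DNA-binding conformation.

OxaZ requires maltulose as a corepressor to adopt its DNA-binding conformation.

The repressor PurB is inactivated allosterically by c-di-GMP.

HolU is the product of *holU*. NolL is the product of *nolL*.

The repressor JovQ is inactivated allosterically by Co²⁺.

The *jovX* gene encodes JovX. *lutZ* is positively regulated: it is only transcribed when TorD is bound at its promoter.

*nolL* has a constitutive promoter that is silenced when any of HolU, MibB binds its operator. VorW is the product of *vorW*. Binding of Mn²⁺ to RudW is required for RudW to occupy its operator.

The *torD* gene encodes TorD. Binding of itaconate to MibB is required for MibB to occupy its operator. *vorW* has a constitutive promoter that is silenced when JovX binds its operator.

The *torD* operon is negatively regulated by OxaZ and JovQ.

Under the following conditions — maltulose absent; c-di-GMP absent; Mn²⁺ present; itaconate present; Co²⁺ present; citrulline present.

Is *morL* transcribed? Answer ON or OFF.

OFF

Maltulose is absent, so OxaZ is inactive.
Co²⁺ is present, so JovQ is inactive.
With no repressor bound, *torD* is transcribed.
So TorD is produced and active.
No repressor is bound and TorD is active, so *lutZ* is transcribed.
So LutZ is produced and active.
c-di-GMP is absent, so PurB is active.
Mn²⁺ is present, so RudW is active.
With repressor PurB bound, *holU* is not transcribed.
So HolU is not produced.
Itaconate is present, so MibB is active.
With repressor MibB bound, *nolL* is not transcribed.
So NolL is not produced.
Required activator NolL is absent, so *jovX* is not transcribed.
So JovX is not produced.
With no repressor bound, *vorW* is transcribed.
So VorW is produced and active.
With repressor VorW bound, *morL* is not transcribed.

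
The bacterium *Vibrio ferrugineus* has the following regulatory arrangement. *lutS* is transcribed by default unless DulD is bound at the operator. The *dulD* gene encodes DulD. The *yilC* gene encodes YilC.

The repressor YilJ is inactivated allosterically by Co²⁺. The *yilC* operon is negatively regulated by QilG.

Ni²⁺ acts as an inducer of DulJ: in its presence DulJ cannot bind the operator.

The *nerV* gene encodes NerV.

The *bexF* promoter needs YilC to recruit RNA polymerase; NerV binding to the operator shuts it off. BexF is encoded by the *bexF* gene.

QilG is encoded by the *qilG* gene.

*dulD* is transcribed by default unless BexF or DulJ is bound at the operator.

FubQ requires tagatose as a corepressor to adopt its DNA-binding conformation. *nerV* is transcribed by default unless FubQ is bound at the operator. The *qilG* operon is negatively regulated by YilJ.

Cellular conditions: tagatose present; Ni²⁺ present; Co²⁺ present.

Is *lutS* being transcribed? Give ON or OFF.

Co²⁺ is present, so YilJ is inactive.
With no repressor bound, *qilG* is transcribed.
So QilG is produced and active.
With repressor QilG bound, *yilC* is not transcribed.
So YilC is not produced.
Tagatose is present, so FubQ is active.
With repressor FubQ bound, *nerV* is not transcribed.
So NerV is not produced.
Required activator YilC is absent, so *bexF* is not transcribed.
So BexF is not produced.
Ni²⁺ is present, so DulJ is inactive.
With no repressor bound, *dulD* is transcribed.
So DulD is produced and active.
With repressor DulD bound, *lutS* is not transcribed.

OFF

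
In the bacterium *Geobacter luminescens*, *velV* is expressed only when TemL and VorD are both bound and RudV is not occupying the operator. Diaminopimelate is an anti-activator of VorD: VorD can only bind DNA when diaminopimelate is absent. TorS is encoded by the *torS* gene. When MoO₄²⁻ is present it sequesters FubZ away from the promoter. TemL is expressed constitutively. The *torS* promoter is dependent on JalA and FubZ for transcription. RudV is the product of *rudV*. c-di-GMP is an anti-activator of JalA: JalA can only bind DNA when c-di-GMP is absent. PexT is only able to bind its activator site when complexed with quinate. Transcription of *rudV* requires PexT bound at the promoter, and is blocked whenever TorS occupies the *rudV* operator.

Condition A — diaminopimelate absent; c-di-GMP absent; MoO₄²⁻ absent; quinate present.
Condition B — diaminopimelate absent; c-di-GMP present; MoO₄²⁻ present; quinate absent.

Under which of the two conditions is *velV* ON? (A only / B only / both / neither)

both

Condition A:
TemL is produced constitutively and is active.
Diaminopimelate is absent, so VorD is active.
c-di-GMP is absent, so JalA is active.
MoO₄²⁻ is absent, so FubZ is active.
No repressor is bound and JalA and FubZ are active, so *torS* is transcribed.
So TorS is produced and active.
Quinate is present, so PexT is active.
With repressor TorS bound, *rudV* is not transcribed.
So RudV is not produced.
No repressor is bound and TemL and VorD are active, so *velV* is transcribed.
→ *velV* is ON in A.
Condition B:
TemL is produced constitutively and is active.
Diaminopimelate is absent, so VorD is active.
c-di-GMP is present, so JalA is inactive.
MoO₄²⁻ is present, so FubZ is inactive.
Required activator JalA is absent, so *torS* is not transcribed.
So TorS is not produced.
Quinate is absent, so PexT is inactive.
Required activator PexT is absent, so *rudV* is not transcribed.
So RudV is not produced.
No repressor is bound and TemL and VorD are active, so *velV* is transcribed.
→ *velV* is ON in B.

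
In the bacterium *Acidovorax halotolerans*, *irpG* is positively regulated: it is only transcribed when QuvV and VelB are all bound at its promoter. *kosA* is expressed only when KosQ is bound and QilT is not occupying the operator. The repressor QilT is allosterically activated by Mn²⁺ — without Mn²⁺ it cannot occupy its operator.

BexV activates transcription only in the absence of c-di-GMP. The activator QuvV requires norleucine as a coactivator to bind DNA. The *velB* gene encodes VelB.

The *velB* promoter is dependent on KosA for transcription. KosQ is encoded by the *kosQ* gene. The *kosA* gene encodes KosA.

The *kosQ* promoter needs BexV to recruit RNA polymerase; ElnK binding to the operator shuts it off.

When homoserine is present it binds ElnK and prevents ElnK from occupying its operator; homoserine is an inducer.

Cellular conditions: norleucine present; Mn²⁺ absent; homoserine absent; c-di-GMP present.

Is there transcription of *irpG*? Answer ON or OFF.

OFF

Norleucine is present, so QuvV is active.
c-di-GMP is present, so BexV is inactive.
Homoserine is absent, so ElnK is active.
With repressor ElnK bound, *kosQ* is not transcribed.
So KosQ is not produced.
Mn²⁺ is absent, so QilT is inactive.
Required activator KosQ is absent, so *kosA* is not transcribed.
So KosA is not produced.
Required activator KosA is absent, so *velB* is not transcribed.
So VelB is not produced.
Required activator VelB is absent, so *irpG* is not transcribed.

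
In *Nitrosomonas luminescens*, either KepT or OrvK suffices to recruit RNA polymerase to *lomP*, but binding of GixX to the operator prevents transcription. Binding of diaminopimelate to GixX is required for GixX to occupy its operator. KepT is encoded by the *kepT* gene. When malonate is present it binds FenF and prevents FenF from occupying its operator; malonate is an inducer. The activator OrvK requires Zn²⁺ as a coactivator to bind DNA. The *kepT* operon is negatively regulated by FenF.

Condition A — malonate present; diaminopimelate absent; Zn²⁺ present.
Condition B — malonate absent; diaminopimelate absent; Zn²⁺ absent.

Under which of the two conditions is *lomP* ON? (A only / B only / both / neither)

A only

Condition A:
Malonate is present, so FenF is inactive.
With no repressor bound, *kepT* is transcribed.
So KepT is produced and active.
Diaminopimelate is absent, so GixX is inactive.
Zn²⁺ is present, so OrvK is active.
Activator KepT is present, so *lomP* is transcribed.
→ *lomP* is ON in A.
Condition B:
Malonate is absent, so FenF is active.
With repressor FenF bound, *kepT* is not transcribed.
So KepT is not produced.
Diaminopimelate is absent, so GixX is inactive.
Zn²⁺ is absent, so OrvK is inactive.
No activator is available at the *lomP* promoter, so *lomP* is not transcribed.
→ *lomP* is OFF in B.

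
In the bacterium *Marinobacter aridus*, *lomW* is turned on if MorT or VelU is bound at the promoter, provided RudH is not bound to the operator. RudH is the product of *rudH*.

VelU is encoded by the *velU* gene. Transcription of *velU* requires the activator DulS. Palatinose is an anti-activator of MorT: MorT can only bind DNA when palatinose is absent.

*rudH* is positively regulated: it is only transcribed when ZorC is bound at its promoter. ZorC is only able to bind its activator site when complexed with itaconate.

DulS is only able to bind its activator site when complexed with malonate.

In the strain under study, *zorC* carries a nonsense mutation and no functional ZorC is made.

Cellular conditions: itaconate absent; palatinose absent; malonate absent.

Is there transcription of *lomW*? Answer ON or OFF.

ON

Palatinose is absent, so MorT is active.
ZorC is non-functional in this strain, so it has no effect.
Required activator ZorC is absent, so *rudH* is not transcribed.
So RudH is not produced.
Malonate is absent, so DulS is inactive.
Required activator DulS is absent, so *velU* is not transcribed.
So VelU is not produced.
Activator MorT is present, so *lomW* is transcribed.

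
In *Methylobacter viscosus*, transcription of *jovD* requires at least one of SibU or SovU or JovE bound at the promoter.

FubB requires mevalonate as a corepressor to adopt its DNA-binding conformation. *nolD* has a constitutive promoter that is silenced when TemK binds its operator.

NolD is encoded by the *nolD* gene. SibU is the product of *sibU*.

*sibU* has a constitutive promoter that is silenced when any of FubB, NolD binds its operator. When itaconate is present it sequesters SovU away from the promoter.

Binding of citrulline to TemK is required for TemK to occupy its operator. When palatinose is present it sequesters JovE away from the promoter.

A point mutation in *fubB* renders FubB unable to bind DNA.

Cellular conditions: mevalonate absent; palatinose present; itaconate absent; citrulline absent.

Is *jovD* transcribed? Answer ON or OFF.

FubB is non-functional in this strain, so it has no effect.
Citrulline is absent, so TemK is inactive.
With no repressor bound, *nolD* is transcribed.
So NolD is produced and active.
With repressor NolD bound, *sibU* is not transcribed.
So SibU is not produced.
Itaconate is absent, so SovU is active.
Palatinose is present, so JovE is inactive.
Activator SovU is present, so *jovD* is transcribed.

ON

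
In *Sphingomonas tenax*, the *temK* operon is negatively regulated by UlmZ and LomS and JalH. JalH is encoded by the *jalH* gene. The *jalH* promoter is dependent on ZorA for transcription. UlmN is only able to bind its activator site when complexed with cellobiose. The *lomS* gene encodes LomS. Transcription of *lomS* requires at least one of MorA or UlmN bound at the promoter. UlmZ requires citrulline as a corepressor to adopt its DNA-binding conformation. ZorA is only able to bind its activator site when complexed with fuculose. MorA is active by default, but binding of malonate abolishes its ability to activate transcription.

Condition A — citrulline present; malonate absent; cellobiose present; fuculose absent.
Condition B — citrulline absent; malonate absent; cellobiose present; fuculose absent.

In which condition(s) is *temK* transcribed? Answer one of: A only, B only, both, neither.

Condition A:
Citrulline is present, so UlmZ is active.
Malonate is absent, so MorA is active.
Cellobiose is present, so UlmN is active.
Activator MorA is present, so *lomS* is transcribed.
So LomS is produced and active.
Fuculose is absent, so ZorA is inactive.
Required activator ZorA is absent, so *jalH* is not transcribed.
So JalH is not produced.
With repressor UlmZ bound, *temK* is not transcribed.
→ *temK* is OFF in A.
Condition B:
Citrulline is absent, so UlmZ is inactive.
Malonate is absent, so MorA is active.
Cellobiose is present, so UlmN is active.
Activator MorA is present, so *lomS* is transcribed.
So LomS is produced and active.
Fuculose is absent, so ZorA is inactive.
Required activator ZorA is absent, so *jalH* is not transcribed.
So JalH is not produced.
With repressor LomS bound, *temK* is not transcribed.
→ *temK* is OFF in B.

neither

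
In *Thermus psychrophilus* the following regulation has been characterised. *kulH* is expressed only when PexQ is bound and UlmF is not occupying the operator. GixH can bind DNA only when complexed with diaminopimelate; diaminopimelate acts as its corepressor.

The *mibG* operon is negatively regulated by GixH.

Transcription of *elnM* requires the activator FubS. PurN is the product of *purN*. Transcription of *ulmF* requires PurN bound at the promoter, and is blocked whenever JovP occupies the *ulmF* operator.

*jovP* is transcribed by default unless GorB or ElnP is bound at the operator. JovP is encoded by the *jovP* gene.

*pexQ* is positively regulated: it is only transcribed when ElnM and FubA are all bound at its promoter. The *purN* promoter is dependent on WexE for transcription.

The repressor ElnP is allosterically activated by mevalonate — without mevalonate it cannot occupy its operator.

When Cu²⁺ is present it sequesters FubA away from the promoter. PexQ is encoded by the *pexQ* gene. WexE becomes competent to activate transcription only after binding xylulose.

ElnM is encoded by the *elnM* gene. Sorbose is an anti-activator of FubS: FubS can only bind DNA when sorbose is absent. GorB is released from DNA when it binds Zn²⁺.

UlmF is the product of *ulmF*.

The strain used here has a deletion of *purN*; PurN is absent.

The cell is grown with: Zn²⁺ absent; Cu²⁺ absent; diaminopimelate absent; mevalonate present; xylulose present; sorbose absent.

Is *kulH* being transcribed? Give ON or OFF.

Sorbose is absent, so FubS is active.
No repressor is bound and FubS is active, so *elnM* is transcribed.
So ElnM is produced and active.
Cu²⁺ is absent, so FubA is active.
No repressor is bound and ElnM and FubA are active, so *pexQ* is transcribed.
So PexQ is produced and active.
Zn²⁺ is absent, so GorB is active.
Mevalonate is present, so ElnP is active.
With repressor GorB bound, *jovP* is not transcribed.
So JovP is not produced.
PurN is non-functional in this strain, so it has no effect.
Required activator PurN is absent, so *ulmF* is not transcribed.
So UlmF is not produced.
No repressor is bound and PexQ is active, so *kulH* is transcribed.

ON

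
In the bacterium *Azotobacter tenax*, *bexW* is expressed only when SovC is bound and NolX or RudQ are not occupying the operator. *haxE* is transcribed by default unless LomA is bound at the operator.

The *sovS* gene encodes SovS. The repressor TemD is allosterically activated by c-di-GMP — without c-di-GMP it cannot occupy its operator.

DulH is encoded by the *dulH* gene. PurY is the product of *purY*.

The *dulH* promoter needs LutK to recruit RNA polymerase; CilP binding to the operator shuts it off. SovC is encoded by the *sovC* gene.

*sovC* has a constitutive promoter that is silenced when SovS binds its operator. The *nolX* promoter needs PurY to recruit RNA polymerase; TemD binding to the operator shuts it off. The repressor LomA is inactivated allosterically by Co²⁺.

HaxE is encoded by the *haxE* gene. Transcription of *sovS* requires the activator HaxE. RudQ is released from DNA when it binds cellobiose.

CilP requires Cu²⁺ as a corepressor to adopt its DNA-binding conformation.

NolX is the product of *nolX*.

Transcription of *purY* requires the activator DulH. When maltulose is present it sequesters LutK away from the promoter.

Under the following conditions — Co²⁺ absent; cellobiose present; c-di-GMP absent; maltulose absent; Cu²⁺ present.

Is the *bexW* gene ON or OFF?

c-di-GMP is absent, so TemD is inactive.
Cu²⁺ is present, so CilP is active.
Maltulose is absent, so LutK is active.
With repressor CilP bound, *dulH* is not transcribed.
So DulH is not produced.
Required activator DulH is absent, so *purY* is not transcribed.
So PurY is not produced.
Required activator PurY is absent, so *nolX* is not transcribed.
So NolX is not produced.
Cellobiose is present, so RudQ is inactive.
Co²⁺ is absent, so LomA is active.
With repressor LomA bound, *haxE* is not transcribed.
So HaxE is not produced.
Required activator HaxE is absent, so *sovS* is not transcribed.
So SovS is not produced.
With no repressor bound, *sovC* is transcribed.
So SovC is produced and active.
No repressor is bound and SovC is active, so *bexW* is transcribed.

ON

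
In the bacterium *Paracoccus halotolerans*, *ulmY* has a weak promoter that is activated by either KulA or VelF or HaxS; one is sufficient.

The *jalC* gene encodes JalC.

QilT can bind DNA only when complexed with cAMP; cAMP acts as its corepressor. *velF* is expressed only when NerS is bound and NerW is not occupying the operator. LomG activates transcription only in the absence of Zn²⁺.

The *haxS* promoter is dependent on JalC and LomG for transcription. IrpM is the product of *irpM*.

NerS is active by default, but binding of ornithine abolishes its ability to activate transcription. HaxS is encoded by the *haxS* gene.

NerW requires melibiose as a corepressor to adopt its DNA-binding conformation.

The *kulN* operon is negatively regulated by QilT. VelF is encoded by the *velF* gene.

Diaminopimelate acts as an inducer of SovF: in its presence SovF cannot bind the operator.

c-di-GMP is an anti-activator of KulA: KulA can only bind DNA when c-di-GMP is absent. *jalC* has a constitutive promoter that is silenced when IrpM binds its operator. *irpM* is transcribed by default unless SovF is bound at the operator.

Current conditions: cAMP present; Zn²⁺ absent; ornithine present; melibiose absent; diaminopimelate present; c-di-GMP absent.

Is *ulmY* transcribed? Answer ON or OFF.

ON

c-di-GMP is absent, so KulA is active.
Ornithine is present, so NerS is inactive.
Melibiose is absent, so NerW is inactive.
Required activator NerS is absent, so *velF* is not transcribed.
So VelF is not produced.
Diaminopimelate is present, so SovF is inactive.
With no repressor bound, *irpM* is transcribed.
So IrpM is produced and active.
With repressor IrpM bound, *jalC* is not transcribed.
So JalC is not produced.
Zn²⁺ is absent, so LomG is active.
Required activator JalC is absent, so *haxS* is not transcribed.
So HaxS is not produced.
Activator KulA is present, so *ulmY* is transcribed.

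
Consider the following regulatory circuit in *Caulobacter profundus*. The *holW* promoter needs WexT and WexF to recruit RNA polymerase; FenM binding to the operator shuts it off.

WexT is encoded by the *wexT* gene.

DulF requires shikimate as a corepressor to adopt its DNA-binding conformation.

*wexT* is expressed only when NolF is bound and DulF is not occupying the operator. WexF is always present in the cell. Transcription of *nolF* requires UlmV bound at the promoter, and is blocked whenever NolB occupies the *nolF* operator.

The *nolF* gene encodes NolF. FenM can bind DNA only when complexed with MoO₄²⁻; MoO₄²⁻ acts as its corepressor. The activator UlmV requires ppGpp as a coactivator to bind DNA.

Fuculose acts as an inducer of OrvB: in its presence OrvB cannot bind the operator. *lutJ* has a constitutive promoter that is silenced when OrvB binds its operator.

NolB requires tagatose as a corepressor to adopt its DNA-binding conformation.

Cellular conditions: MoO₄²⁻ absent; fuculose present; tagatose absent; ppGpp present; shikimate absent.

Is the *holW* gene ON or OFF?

Shikimate is absent, so DulF is inactive.
Tagatose is absent, so NolB is inactive.
ppGpp is present, so UlmV is active.
No repressor is bound and UlmV is active, so *nolF* is transcribed.
So NolF is produced and active.
No repressor is bound and NolF is active, so *wexT* is transcribed.
So WexT is produced and active.
MoO₄²⁻ is absent, so FenM is inactive.
WexF is produced constitutively and is active.
No repressor is bound and WexT and WexF are active, so *holW* is transcribed.

ON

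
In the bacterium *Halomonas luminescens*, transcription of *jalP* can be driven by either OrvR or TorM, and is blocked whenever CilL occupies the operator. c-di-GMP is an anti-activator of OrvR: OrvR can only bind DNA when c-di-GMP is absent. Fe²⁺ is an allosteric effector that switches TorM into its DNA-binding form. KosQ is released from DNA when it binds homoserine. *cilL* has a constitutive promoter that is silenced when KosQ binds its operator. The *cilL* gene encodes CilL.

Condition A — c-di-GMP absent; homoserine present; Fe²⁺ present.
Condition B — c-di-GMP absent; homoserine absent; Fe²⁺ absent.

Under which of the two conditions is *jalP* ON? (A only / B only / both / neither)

B only

Condition A:
c-di-GMP is absent, so OrvR is active.
Homoserine is present, so KosQ is inactive.
With no repressor bound, *cilL* is transcribed.
So CilL is produced and active.
Fe²⁺ is present, so TorM is active.
With repressor CilL bound, *jalP* is not transcribed.
→ *jalP* is OFF in A.
Condition B:
c-di-GMP is absent, so OrvR is active.
Homoserine is absent, so KosQ is active.
With repressor KosQ bound, *cilL* is not transcribed.
So CilL is not produced.
Fe²⁺ is absent, so TorM is inactive.
Activator OrvR is present, so *jalP* is transcribed.
→ *jalP* is ON in B.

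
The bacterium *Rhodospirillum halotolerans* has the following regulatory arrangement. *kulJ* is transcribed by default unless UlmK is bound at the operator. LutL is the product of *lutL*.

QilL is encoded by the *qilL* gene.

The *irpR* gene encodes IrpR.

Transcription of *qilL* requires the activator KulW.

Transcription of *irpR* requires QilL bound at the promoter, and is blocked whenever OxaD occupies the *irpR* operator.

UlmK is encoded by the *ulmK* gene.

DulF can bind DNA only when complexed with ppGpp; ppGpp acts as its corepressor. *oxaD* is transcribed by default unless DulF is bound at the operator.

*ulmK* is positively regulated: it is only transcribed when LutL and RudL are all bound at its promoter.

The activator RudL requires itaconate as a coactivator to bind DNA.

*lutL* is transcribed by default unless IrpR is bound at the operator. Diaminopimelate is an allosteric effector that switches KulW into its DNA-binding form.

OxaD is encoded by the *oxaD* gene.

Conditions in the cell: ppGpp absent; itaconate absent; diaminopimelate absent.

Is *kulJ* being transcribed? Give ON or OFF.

Diaminopimelate is absent, so KulW is inactive.
Required activator KulW is absent, so *qilL* is not transcribed.
So QilL is not produced.
ppGpp is absent, so DulF is inactive.
With no repressor bound, *oxaD* is transcribed.
So OxaD is produced and active.
With repressor OxaD bound, *irpR* is not transcribed.
So IrpR is not produced.
With no repressor bound, *lutL* is transcribed.
So LutL is produced and active.
Itaconate is absent, so RudL is inactive.
Required activator RudL is absent, so *ulmK* is not transcribed.
So UlmK is not produced.
With no repressor bound, *kulJ* is transcribed.

ON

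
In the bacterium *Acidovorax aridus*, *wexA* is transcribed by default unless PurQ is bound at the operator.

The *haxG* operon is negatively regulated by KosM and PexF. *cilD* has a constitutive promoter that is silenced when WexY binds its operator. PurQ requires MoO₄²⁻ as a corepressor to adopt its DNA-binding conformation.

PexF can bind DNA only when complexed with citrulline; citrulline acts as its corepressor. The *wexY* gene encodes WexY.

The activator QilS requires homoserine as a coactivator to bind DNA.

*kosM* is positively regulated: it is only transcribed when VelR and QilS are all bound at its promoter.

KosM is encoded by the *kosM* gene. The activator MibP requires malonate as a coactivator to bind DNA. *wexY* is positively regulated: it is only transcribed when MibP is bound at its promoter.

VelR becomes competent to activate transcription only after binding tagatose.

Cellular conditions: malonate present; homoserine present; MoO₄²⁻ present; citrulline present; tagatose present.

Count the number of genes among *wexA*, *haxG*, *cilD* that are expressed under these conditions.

MoO₄²⁻ is present, so PurQ is active.
With repressor PurQ bound, *wexA* is not transcribed.
→ *wexA* is OFF.
Tagatose is present, so VelR is active.
Homoserine is present, so QilS is active.
No repressor is bound and VelR and QilS are active, so *kosM* is transcribed.
So KosM is produced and active.
Citrulline is present, so PexF is active.
With repressor KosM bound, *haxG* is not transcribed.
→ *haxG* is OFF.
Malonate is present, so MibP is active.
No repressor is bound and MibP is active, so *wexY* is transcribed.
So WexY is produced and active.
With repressor WexY bound, *cilD* is not transcribed.
→ *cilD* is OFF.
0 of the 3 genes are transcribed.

0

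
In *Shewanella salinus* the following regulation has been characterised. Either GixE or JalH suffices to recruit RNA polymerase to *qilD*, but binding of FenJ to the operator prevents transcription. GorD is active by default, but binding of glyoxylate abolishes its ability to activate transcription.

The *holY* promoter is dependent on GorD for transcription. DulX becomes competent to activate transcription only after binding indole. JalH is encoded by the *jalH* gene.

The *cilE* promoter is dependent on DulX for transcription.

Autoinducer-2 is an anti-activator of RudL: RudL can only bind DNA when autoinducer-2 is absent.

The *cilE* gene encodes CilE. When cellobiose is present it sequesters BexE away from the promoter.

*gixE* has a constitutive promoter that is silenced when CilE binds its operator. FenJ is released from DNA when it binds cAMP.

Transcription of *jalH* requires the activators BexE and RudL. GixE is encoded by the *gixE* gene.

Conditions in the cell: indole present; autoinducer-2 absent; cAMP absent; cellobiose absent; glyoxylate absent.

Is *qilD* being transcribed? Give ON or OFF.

cAMP is absent, so FenJ is active.
Indole is present, so DulX is active.
No repressor is bound and DulX is active, so *cilE* is transcribed.
So CilE is produced and active.
With repressor CilE bound, *gixE* is not transcribed.
So GixE is not produced.
Cellobiose is absent, so BexE is active.
Autoinducer-2 is absent, so RudL is active.
No repressor is bound and BexE and RudL are active, so *jalH* is transcribed.
So JalH is produced and active.
With repressor FenJ bound, *qilD* is not transcribed.

OFF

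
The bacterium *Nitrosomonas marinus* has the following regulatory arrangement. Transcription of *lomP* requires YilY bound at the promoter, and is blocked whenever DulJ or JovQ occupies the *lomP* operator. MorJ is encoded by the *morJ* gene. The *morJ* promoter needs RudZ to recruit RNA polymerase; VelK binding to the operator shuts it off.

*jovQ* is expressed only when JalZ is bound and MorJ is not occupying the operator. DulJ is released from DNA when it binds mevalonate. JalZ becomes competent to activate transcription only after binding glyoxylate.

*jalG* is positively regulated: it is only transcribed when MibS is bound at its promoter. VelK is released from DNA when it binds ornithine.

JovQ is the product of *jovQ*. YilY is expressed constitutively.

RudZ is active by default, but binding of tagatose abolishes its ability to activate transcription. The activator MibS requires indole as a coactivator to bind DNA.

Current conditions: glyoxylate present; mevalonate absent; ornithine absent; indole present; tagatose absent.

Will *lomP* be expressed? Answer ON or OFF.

Mevalonate is absent, so DulJ is active.
YilY is produced constitutively and is active.
Glyoxylate is present, so JalZ is active.
Ornithine is absent, so VelK is active.
Tagatose is absent, so RudZ is active.
With repressor VelK bound, *morJ* is not transcribed.
So MorJ is not produced.
No repressor is bound and JalZ is active, so *jovQ* is transcribed.
So JovQ is produced and active.
With repressor DulJ bound, *lomP* is not transcribed.

OFF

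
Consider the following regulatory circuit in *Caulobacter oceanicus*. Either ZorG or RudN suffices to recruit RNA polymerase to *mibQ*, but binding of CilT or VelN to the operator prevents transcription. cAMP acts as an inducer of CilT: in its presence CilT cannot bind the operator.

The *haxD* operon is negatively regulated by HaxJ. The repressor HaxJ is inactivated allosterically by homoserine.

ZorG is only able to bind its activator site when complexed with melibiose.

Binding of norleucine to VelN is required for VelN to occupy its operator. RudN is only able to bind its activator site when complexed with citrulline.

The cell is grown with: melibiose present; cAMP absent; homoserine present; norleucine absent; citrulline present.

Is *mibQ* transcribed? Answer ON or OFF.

Melibiose is present, so ZorG is active.
Citrulline is present, so RudN is active.
cAMP is absent, so CilT is active.
Norleucine is absent, so VelN is inactive.
With repressor CilT bound, *mibQ* is not transcribed.

OFF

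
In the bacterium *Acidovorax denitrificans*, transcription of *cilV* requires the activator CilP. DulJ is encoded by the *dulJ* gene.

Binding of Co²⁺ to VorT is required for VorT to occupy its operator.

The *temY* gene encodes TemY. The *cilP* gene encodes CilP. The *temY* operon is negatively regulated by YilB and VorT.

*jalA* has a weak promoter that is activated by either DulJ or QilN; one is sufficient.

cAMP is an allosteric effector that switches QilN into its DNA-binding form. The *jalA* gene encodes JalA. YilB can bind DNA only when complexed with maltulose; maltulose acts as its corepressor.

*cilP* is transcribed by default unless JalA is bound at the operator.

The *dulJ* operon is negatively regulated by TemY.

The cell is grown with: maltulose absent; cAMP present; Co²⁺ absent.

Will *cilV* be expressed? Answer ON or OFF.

Maltulose is absent, so YilB is inactive.
Co²⁺ is absent, so VorT is inactive.
With no repressor bound, *temY* is transcribed.
So TemY is produced and active.
With repressor TemY bound, *dulJ* is not transcribed.
So DulJ is not produced.
cAMP is present, so QilN is active.
Activator QilN is present, so *jalA* is transcribed.
So JalA is produced and active.
With repressor JalA bound, *cilP* is not transcribed.
So CilP is not produced.
Required activator CilP is absent, so *cilV* is not transcribed.

OFF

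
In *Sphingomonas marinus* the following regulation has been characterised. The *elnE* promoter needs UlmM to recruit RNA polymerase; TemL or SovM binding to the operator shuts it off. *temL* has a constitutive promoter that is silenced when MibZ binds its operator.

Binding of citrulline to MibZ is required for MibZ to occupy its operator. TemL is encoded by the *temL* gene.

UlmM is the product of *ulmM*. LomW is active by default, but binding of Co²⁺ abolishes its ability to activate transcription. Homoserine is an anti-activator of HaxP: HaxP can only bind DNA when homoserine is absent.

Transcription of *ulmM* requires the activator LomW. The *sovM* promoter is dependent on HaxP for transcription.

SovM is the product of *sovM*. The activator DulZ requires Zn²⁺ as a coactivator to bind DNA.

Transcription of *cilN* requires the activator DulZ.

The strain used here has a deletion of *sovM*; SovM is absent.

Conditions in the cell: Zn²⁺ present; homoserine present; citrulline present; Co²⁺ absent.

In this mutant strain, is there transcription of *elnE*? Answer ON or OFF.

ON

Co²⁺ is absent, so LomW is active.
No repressor is bound and LomW is active, so *ulmM* is transcribed.
So UlmM is produced and active.
Citrulline is present, so MibZ is active.
With repressor MibZ bound, *temL* is not transcribed.
So TemL is not produced.
SovM is non-functional in this strain, so it has no effect.
No repressor is bound and UlmM is active, so *elnE* is transcribed.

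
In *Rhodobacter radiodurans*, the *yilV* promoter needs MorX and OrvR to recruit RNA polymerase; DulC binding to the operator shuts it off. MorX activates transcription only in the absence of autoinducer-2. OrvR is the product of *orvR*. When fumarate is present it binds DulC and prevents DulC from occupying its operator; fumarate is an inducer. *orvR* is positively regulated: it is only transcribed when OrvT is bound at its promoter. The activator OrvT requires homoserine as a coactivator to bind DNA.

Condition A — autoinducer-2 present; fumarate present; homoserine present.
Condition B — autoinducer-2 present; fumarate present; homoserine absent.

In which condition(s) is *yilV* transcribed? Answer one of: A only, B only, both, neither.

neither

Condition A:
Autoinducer-2 is present, so MorX is inactive.
Fumarate is present, so DulC is inactive.
Homoserine is present, so OrvT is active.
No repressor is bound and OrvT is active, so *orvR* is transcribed.
So OrvR is produced and active.
Required activator MorX is absent, so *yilV* is not transcribed.
→ *yilV* is OFF in A.
Condition B:
Autoinducer-2 is present, so MorX is inactive.
Fumarate is present, so DulC is inactive.
Homoserine is absent, so OrvT is inactive.
Required activator OrvT is absent, so *orvR* is not transcribed.
So OrvR is not produced.
Required activator MorX is absent, so *yilV* is not transcribed.
→ *yilV* is OFF in B.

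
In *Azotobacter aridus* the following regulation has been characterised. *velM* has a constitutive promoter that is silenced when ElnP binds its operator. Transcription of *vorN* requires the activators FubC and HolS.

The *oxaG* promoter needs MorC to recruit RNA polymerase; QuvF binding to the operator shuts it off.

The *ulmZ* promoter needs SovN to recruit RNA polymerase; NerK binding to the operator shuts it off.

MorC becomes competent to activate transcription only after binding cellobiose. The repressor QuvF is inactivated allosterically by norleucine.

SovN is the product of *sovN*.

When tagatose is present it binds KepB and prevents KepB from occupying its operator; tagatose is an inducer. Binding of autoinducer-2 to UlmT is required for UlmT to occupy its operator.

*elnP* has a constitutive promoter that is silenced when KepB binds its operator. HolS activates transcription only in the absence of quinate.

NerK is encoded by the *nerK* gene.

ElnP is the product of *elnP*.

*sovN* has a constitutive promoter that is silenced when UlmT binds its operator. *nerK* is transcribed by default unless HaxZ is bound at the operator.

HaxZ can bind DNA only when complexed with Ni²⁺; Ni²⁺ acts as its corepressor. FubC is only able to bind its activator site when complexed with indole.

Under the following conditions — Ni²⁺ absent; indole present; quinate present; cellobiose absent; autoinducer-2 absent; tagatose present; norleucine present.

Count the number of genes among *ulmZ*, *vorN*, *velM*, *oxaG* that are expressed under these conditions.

Autoinducer-2 is absent, so UlmT is inactive.
With no repressor bound, *sovN* is transcribed.
So SovN is produced and active.
Ni²⁺ is absent, so HaxZ is inactive.
With no repressor bound, *nerK* is transcribed.
So NerK is produced and active.
With repressor NerK bound, *ulmZ* is not transcribed.
→ *ulmZ* is OFF.
Indole is present, so FubC is active.
Quinate is present, so HolS is inactive.
Required activator HolS is absent, so *vorN* is not transcribed.
→ *vorN* is OFF.
Tagatose is present, so KepB is inactive.
With no repressor bound, *elnP* is transcribed.
So ElnP is produced and active.
With repressor ElnP bound, *velM* is not transcribed.
→ *velM* is OFF.
Cellobiose is absent, so MorC is inactive.
Norleucine is present, so QuvF is inactive.
Required activator MorC is absent, so *oxaG* is not transcribed.
→ *oxaG* is OFF.
0 of the 4 genes are transcribed.

0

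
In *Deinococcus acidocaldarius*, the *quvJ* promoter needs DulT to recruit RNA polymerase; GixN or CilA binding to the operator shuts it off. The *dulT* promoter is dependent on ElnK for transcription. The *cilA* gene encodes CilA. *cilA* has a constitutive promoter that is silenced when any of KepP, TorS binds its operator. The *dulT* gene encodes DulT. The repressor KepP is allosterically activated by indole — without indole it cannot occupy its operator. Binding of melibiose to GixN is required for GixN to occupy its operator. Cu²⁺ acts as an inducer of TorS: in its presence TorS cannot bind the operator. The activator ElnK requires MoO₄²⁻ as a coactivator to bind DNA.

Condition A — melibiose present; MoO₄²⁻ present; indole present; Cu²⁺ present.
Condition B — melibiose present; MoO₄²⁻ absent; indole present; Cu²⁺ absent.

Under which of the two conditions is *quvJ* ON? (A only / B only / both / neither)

neither

Condition A:
Melibiose is present, so GixN is active.
MoO₄²⁻ is present, so ElnK is active.
No repressor is bound and ElnK is active, so *dulT* is transcribed.
So DulT is produced and active.
Indole is present, so KepP is active.
Cu²⁺ is present, so TorS is inactive.
With repressor KepP bound, *cilA* is not transcribed.
So CilA is not produced.
With repressor GixN bound, *quvJ* is not transcribed.
→ *quvJ* is OFF in A.
Condition B:
Melibiose is present, so GixN is active.
MoO₄²⁻ is absent, so ElnK is inactive.
Required activator ElnK is absent, so *dulT* is not transcribed.
So DulT is not produced.
Indole is present, so KepP is active.
Cu²⁺ is absent, so TorS is active.
With repressor KepP bound, *cilA* is not transcribed.
So CilA is not produced.
With repressor GixN bound, *quvJ* is not transcribed.
→ *quvJ* is OFF in B.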